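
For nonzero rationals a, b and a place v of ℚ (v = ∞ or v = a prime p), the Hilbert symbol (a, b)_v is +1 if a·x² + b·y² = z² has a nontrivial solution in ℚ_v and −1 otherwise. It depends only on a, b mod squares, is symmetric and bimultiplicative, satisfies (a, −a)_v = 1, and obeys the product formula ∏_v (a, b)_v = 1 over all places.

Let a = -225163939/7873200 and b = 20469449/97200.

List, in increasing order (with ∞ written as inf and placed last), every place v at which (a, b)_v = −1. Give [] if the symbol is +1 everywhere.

Mod squares: a ≡ -273, b ≡ 3003. Check v ∈ {∞, 2, 3, 5, 7, 11, 13}.
v=7: a=7^1·(≡3), b=7^1·(≡4) mod 7; (3|7)=-1, (4|7)=+1; (−1)^{1·1·3}·(-1)^1·(+1)^1 = +1.
v=13: a=13^3·(≡7), b=13^3·(≡4) mod 13; (7|13)=-1, (4|13)=+1; (−1)^{3·3·6}·(-1)^3·(+1)^3 = -1.
v=∞: -273 < 0 and 3003 > 0  ⇒  (a,b)_∞ = +1.
v=2: v_2(a)=-4, v_2(b)=-4; units ≡ 7, 3 (mod 8); ε·ε+αω+βω = 1·1+-4·1+-4·0 ≡ 1  ⇒  (a,b)_2 = -1.
v=11: a=11^4·(≡2), b=11^3·(≡3) mod 11; (2|11)=-1, (3|11)=+1; (−1)^{4·3·5}·(-1)^3·(+1)^4 = -1.
v=3: a=3^-9·(≡2), b=3^-5·(≡2) mod 3; (2|3)=-1, (2|3)=-1; (−1)^{-9·-5·1}·(-1)^-5·(-1)^-9 = -1.
v=5: a=5^-2·(≡2), b=5^-2·(≡3) mod 5; (2|5)=-1, (3|5)=-1; (−1)^{-2·-2·2}·(-1)^-2·(-1)^-2 = +1.
|Ram(-273, 3003)| = 4, even; anisotropic at {2, 3, 11, 13}.

[2, 3, 11, 13]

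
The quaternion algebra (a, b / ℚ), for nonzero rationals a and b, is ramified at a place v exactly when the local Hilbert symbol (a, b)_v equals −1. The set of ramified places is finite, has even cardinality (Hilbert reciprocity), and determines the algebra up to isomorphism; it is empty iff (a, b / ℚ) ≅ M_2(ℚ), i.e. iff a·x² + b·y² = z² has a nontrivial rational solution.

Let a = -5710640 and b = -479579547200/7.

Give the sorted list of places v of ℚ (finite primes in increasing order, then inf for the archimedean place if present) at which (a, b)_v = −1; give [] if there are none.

Mod squares: a ≡ -1235, b ≡ -119. Check v ∈ {∞, 2, 5, 7, 13, 17, 19}.
v=7: a=7^0·(≡2), b=7^-1·(≡2) mod 7; (2|7)=+1, (2|7)=+1; (−1)^{0·-1·3}·(+1)^-1·(+1)^0 = +1.
v=2: v_2(a)=4, v_2(b)=6; units ≡ 5, 1 (mod 8); ε·ε+αω+βω = 0·0+4·0+6·1 ≡ 0  ⇒  (a,b)_2 = +1.
v=∞: -1235 < 0 and -119 < 0  ⇒  (a,b)_∞ = -1.
v=17: a=17^2·(≡11), b=17^3·(≡6) mod 17; (11|17)=-1, (6|17)=-1; (−1)^{2·3·8}·(-1)^3·(-1)^2 = -1.
v=19: a=19^1·(≡1), b=19^2·(≡18) mod 19; (1|19)=+1, (18|19)=-1; (−1)^{1·2·9}·(+1)^2·(-1)^1 = -1.
v=5: a=5^1·(≡2), b=5^2·(≡1) mod 5; (2|5)=-1, (1|5)=+1; (−1)^{1·2·2}·(-1)^2·(+1)^1 = +1.
v=13: a=13^1·(≡3), b=13^2·(≡7) mod 13; (3|13)=+1, (7|13)=-1; (−1)^{1·2·6}·(+1)^2·(-1)^1 = -1.
(-1235, -119 / ℚ) ramifies at {13, 17, 19, ∞}: a division algebra.

[13, 17, 19, inf]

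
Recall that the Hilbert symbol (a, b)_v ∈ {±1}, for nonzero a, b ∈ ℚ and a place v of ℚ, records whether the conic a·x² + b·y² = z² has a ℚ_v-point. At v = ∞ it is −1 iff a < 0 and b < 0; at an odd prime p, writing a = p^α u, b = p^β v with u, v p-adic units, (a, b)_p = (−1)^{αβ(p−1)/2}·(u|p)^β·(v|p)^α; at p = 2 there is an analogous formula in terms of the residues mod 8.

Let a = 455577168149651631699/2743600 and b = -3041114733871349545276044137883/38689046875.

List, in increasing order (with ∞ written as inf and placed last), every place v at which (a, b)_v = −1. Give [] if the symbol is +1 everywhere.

(a, b) ≡ (771001, -1968365553) mod (ℚ^×)²; places V = {2, 3, 5, 7, 11, 17, 19, 23, 31, 37, ∞}.
(a,b)_31: α=1, u≡16; β=1, v≡9 (mod 31); (16|31)=+1, (9|31)=+1; sign (−1)^1·+1^1·+1^1 = -1.
(a,b)_7: α=7, u≡5; β=11, v≡3 (mod 7); (5|7)=-1, (3|7)=-1; sign (−1)^1·-1^11·-1^7 = -1.
(a,b)_5: α=-2, u≡1; β=-6, v≡3 (mod 5); (1|5)=+1, (3|5)=-1; sign (−1)^0·+1^-6·-1^-2 = +1.
(a,b)_3: α=2, u≡1; β=5, v≡1 (mod 3); (1|3)=+1, (1|3)=+1; sign (−1)^0·+1^5·+1^2 = +1.
(a,b)_17: α=1, u≡6; β=1, v≡4 (mod 17); (6|17)=-1, (4|17)=+1; sign (−1)^0·-1^1·+1^1 = -1.
(a,b)_37: α=2, u≡24; β=3, v≡3 (mod 37); (24|37)=-1, (3|37)=+1; sign (−1)^0·-1^3·+1^2 = -1.
(a,b)_2: α=-4, β=0; u≡1, v≡7 (mod 8); ε(u)ε(v)=0·1, αω(v)=-4·0, βω(u)=0·0; sum ≡ 0  ⇒  +1.
(a,b)_11: α=5, u≡8; β=7, v≡5 (mod 11); (8|11)=-1, (5|11)=+1; sign (−1)^1·-1^7·+1^5 = +1.
(a,b)_19: α=-3, u≡3; β=-5, v≡7 (mod 19); (3|19)=-1, (7|19)=+1; sign (−1)^1·-1^-5·+1^-3 = +1.
(a,b)_23: α=2, u≡18; β=3, v≡8 (mod 23); (18|23)=+1, (8|23)=+1; sign (−1)^0·+1^3·+1^2 = +1.
(a,b)_∞: sgn(771001)=+, sgn(-1968365553)=−, so +1.
(771001, -1968365553 / ℚ) ramifies at {7, 17, 31, 37}: a division algebra.

[7, 17, 31, 37]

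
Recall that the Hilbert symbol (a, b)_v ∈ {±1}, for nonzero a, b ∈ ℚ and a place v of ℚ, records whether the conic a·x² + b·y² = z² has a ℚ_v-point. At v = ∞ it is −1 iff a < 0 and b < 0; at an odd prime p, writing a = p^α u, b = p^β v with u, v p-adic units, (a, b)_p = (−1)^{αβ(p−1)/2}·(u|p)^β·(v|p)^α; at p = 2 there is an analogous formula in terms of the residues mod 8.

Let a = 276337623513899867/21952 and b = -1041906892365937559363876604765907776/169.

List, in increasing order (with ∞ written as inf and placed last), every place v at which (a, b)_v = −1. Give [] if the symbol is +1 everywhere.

[17, 31, 37, 41]

(a, b) ≡ (19293438101, -718301) mod (ℚ^×)²; places V = {2, 3, 7, 13, 17, 19, 29, 31, 37, 41, 43, 47, ∞}.
(a,b)_41: α=1, u≡6; β=2, v≡13 (mod 41); (6|41)=-1, (13|41)=-1; sign (−1)^0·-1^2·-1^1 = -1.
(a,b)_47: α=1, u≡7; β=3, v≡26 (mod 47); (7|47)=+1, (26|47)=-1; sign (−1)^1·+1^3·-1^1 = +1.
(a,b)_29: α=1, u≡15; β=3, v≡2 (mod 29); (15|29)=-1, (2|29)=-1; sign (−1)^0·-1^3·-1^1 = +1.
(a,b)_2: α=-6, β=6; u≡5, v≡3 (mod 8); ε(u)ε(v)=0·1, αω(v)=-6·1, βω(u)=6·1; sum ≡ 0  ⇒  +1.
(a,b)_43: α=1, u≡22; β=2, v≡1 (mod 43); (22|43)=-1, (1|43)=+1; sign (−1)^0·-1^2·+1^1 = +1.
(a,b)_7: α=-3, u≡3; β=2, v≡1 (mod 7); (3|7)=-1, (1|7)=+1; sign (−1)^0·-1^2·+1^-3 = +1.
(a,b)_19: α=2, u≡6; β=0, v≡10 (mod 19); (6|19)=+1, (10|19)=-1; sign (−1)^0·+1^0·-1^2 = +1.
(a,b)_31: α=3, u≡22; β=3, v≡26 (mod 31); (22|31)=-1, (26|31)=-1; sign (−1)^1·-1^3·-1^3 = -1.
(a,b)_3: α=0, u≡2; β=6, v≡1 (mod 3); (2|3)=-1, (1|3)=+1; sign (−1)^0·-1^6·+1^0 = +1.
(a,b)_∞: sgn(19293438101)=+, sgn(-718301)=−, so +1.
(a,b)_13: α=0, u≡11; β=-2, v≡3 (mod 13); (11|13)=-1, (3|13)=+1; sign (−1)^0·-1^-2·+1^0 = +1.
(a,b)_37: α=1, u≡13; β=2, v≡31 (mod 37); (13|37)=-1, (31|37)=-1; sign (−1)^0·-1^2·-1^1 = -1.
(a,b)_17: α=2, u≡3; β=5, v≡8 (mod 17); (3|17)=-1, (8|17)=+1; sign (−1)^0·-1^5·+1^2 = -1.
(19293438101, -718301 / ℚ) ramifies at {17, 31, 37, 41}: a division algebra.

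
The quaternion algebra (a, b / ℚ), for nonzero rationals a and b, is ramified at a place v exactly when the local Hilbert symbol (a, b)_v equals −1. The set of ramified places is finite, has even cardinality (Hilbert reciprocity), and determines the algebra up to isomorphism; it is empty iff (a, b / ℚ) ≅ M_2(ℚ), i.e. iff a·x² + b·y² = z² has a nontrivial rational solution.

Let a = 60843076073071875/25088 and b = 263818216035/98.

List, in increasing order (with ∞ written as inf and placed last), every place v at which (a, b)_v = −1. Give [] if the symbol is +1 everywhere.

(a, b) ≡ (7030, 288230) mod (ℚ^×)²; places V = {2, 3, 5, 7, 11, 19, 37, 41, ∞}.
(a,b)_41: α=4, u≡14; β=3, v≡38 (mod 41); (14|41)=-1, (38|41)=-1; sign (−1)^0·-1^3·-1^4 = -1.
(a,b)_19: α=1, u≡5; β=1, v≡15 (mod 19); (5|19)=+1, (15|19)=-1; sign (−1)^1·+1^1·-1^1 = +1.
(a,b)_∞: sgn(7030)=+, sgn(288230)=+, so +1.
(a,b)_11: α=2, u≡9; β=2, v≡6 (mod 11); (9|11)=+1, (6|11)=-1; sign (−1)^0·+1^2·-1^2 = +1.
(a,b)_37: α=1, u≡14; β=1, v≡8 (mod 37); (14|37)=-1, (8|37)=-1; sign (−1)^0·-1^1·-1^1 = +1.
(a,b)_5: α=5, u≡1; β=1, v≡4 (mod 5); (1|5)=+1, (4|5)=+1; sign (−1)^0·+1^1·+1^5 = +1.
(a,b)_2: α=-9, β=-1; u≡3, v≡3 (mod 8); ε(u)ε(v)=1·1, αω(v)=-9·1, βω(u)=-1·1; sum ≡ 1  ⇒  -1.
(a,b)_7: α=-2, u≡2; β=-2, v≡5 (mod 7); (2|7)=+1, (5|7)=-1; sign (−1)^0·+1^-2·-1^-2 = +1.
(a,b)_3: α=4, u≡1; β=2, v≡2 (mod 3); (1|3)=+1, (2|3)=-1; sign (−1)^0·+1^2·-1^4 = +1.
Ram(7030, 288230) = {2, 41}; no ℚ_2-point on the conic.

[2, 41]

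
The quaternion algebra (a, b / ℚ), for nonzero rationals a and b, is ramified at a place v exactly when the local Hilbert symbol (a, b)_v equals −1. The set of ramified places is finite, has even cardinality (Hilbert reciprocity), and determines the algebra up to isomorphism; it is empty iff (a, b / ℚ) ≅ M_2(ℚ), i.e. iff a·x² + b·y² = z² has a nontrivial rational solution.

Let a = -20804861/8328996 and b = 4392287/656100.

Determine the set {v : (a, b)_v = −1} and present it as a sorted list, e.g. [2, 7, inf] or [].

(a, b) ≡ (-29, 23) mod (ℚ^×)²; places V = {2, 3, 5, 7, 11, 13, 19, 23, 29, 37, ∞}.
(a,b)_13: α=-2, u≡1; β=0, v≡1 (mod 13); (1|13)=+1, (1|13)=+1; sign (−1)^0·+1^0·+1^-2 = +1.
(a,b)_37: α=-2, u≡8; β=0, v≡8 (mod 37); (8|37)=-1, (8|37)=-1; sign (−1)^0·-1^0·-1^-2 = +1.
(a,b)_3: α=-2, u≡1; β=-8, v≡2 (mod 3); (1|3)=+1, (2|3)=-1; sign (−1)^0·+1^-8·-1^-2 = +1.
(a,b)_11: α=4, u≡4; β=0, v≡4 (mod 11); (4|11)=+1, (4|11)=+1; sign (−1)^0·+1^0·+1^4 = +1.
(a,b)_23: α=0, u≡7; β=3, v≡8 (mod 23); (7|23)=-1, (8|23)=+1; sign (−1)^0·-1^3·+1^0 = -1.
(a,b)_19: α=0, u≡11; β=2, v≡11 (mod 19); (11|19)=+1, (11|19)=+1; sign (−1)^0·+1^2·+1^0 = +1.
(a,b)_5: α=0, u≡4; β=-2, v≡3 (mod 5); (4|5)=+1, (3|5)=-1; sign (−1)^0·+1^-2·-1^0 = +1.
(a,b)_29: α=1, u≡1; β=0, v≡23 (mod 29); (1|29)=+1, (23|29)=+1; sign (−1)^0·+1^0·+1^1 = +1.
(a,b)_2: α=-2, β=-2; u≡3, v≡7 (mod 8); ε(u)ε(v)=1·1, αω(v)=-2·0, βω(u)=-2·1; sum ≡ 1  ⇒  -1.
(a,b)_∞: sgn(-29)=−, sgn(23)=+, so +1.
(a,b)_7: α=2, u≡6; β=0, v≡1 (mod 7); (6|7)=-1, (1|7)=+1; sign (−1)^0·-1^0·+1^2 = +1.
(-29, 23 / ℚ) ramifies at {2, 23}: a division algebra.

[2, 23]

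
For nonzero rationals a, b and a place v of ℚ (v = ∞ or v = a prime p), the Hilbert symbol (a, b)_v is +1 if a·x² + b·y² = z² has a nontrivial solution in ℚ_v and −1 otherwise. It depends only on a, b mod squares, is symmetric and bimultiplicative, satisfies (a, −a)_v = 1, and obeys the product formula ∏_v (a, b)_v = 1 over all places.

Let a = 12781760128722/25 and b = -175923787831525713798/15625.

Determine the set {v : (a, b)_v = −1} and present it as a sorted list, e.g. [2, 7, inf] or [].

[2, 13]

Mod squares: a ≡ 2, b ≡ -561782. Check v ∈ {∞, 2, 3, 5, 7, 13, 17, 31, 41}.
v=17: a=17^2·(≡16), b=17^3·(≡8) mod 17; (16|17)=+1, (8|17)=+1; (−1)^{2·3·8}·(+1)^3·(+1)^2 = +1.
v=41: a=41^2·(≡2), b=41^3·(≡10) mod 41; (2|41)=+1, (10|41)=+1; (−1)^{2·3·20}·(+1)^3·(+1)^2 = +1.
v=5: a=5^-2·(≡2), b=5^-6·(≡2) mod 5; (2|5)=-1, (2|5)=-1; (−1)^{-2·-6·2}·(-1)^-6·(-1)^-2 = +1.
v=7: a=7^0·(≡1), b=7^2·(≡6) mod 7; (1|7)=+1, (6|7)=-1; (−1)^{0·2·3}·(+1)^2·(-1)^0 = +1.
v=13: a=13^2·(≡7), b=13^3·(≡8) mod 13; (7|13)=-1, (8|13)=-1; (−1)^{2·3·6}·(-1)^3·(-1)^2 = -1.
v=2: v_2(a)=1, v_2(b)=1; units ≡ 1, 5 (mod 8); ε·ε+αω+βω = 0·0+1·1+1·0 ≡ 1  ⇒  (a,b)_2 = -1.
v=3: a=3^4·(≡2), b=3^4·(≡1) mod 3; (2|3)=-1, (1|3)=+1; (−1)^{4·4·1}·(-1)^4·(+1)^4 = +1.
v=∞: 2 > 0 and -561782 < 0  ⇒  (a,b)_∞ = +1.
v=31: a=31^2·(≡14), b=31^3·(≡30) mod 31; (14|31)=+1, (30|31)=-1; (−1)^{2·3·15}·(+1)^3·(-1)^2 = +1.
(2, -561782 / ℚ) ramifies at {2, 13}: a division algebra.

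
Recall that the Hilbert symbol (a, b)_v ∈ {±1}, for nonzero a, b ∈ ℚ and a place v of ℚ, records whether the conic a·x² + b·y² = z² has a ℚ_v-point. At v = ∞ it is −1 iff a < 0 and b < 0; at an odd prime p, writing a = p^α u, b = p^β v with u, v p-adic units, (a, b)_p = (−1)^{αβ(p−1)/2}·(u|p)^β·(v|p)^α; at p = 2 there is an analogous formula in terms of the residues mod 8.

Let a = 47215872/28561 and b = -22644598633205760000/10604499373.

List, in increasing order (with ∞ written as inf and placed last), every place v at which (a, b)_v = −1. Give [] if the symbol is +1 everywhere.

[2, 13]

(a, b) ≡ (253, -11362) mod (ℚ^×)²; places V = {2, 3, 5, 11, 13, 19, 23, ∞}.
(a,b)_2: α=8, β=15; u≡5, v≡7 (mod 8); ε(u)ε(v)=0·1, αω(v)=8·0, βω(u)=15·1; sum ≡ 1  ⇒  -1.
(a,b)_11: α=1, u≡4; β=0, v≡4 (mod 11); (4|11)=+1, (4|11)=+1; sign (−1)^0·+1^0·+1^1 = +1.
(a,b)_∞: sgn(253)=+, sgn(-11362)=−, so +1.
(a,b)_3: α=6, u≡1; β=14, v≡2 (mod 3); (1|3)=+1, (2|3)=-1; sign (−1)^0·+1^14·-1^6 = +1.
(a,b)_19: α=0, u≡9; β=1, v≡12 (mod 19); (9|19)=+1, (12|19)=-1; sign (−1)^0·+1^1·-1^0 = +1.
(a,b)_13: α=-4, u≡2; β=-9, v≡3 (mod 13); (2|13)=-1, (3|13)=+1; sign (−1)^0·-1^-9·+1^-4 = -1.
(a,b)_5: α=0, u≡2; β=4, v≡3 (mod 5); (2|5)=-1, (3|5)=-1; sign (−1)^0·-1^4·-1^0 = +1.
(a,b)_23: α=1, u≡14; β=3, v≡4 (mod 23); (14|23)=-1, (4|23)=+1; sign (−1)^1·-1^3·+1^1 = +1.
Ram(253, -11362) = {2, 13}; no ℚ_2-point on the conic.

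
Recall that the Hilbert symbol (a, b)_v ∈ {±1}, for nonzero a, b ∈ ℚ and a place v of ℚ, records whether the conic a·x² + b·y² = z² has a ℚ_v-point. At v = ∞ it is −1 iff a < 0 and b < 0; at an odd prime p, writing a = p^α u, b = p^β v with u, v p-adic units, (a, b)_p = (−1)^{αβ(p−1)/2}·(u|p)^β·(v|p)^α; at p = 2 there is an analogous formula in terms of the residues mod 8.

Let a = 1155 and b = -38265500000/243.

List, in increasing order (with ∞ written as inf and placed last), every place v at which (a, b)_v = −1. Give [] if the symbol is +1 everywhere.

Mod squares: a ≡ 1155, b ≡ -546. Check v ∈ {∞, 2, 3, 5, 7, 11, 13, 29}.
v=2: v_2(a)=0, v_2(b)=5; units ≡ 3, 7 (mod 8); ε·ε+αω+βω = 1·1+0·0+5·1 ≡ 0  ⇒  (a,b)_2 = +1.
v=5: a=5^1·(≡1), b=5^6·(≡1) mod 5; (1|5)=+1, (1|5)=+1; (−1)^{1·6·2}·(+1)^6·(+1)^1 = +1.
v=29: a=29^0·(≡24), b=29^2·(≡25) mod 29; (24|29)=+1, (25|29)=+1; (−1)^{0·2·14}·(+1)^2·(+1)^0 = +1.
v=∞: 1155 > 0 and -546 < 0  ⇒  (a,b)_∞ = +1.
v=11: a=11^1·(≡6), b=11^0·(≡9) mod 11; (6|11)=-1, (9|11)=+1; (−1)^{1·0·5}·(-1)^0·(+1)^1 = +1.
v=3: a=3^1·(≡1), b=3^-5·(≡1) mod 3; (1|3)=+1, (1|3)=+1; (−1)^{1·-5·1}·(+1)^-5·(+1)^1 = -1.
v=13: a=13^0·(≡11), b=13^1·(≡3) mod 13; (11|13)=-1, (3|13)=+1; (−1)^{0·1·6}·(-1)^1·(+1)^0 = -1.
v=7: a=7^1·(≡4), b=7^1·(≡5) mod 7; (4|7)=+1, (5|7)=-1; (−1)^{1·1·3}·(+1)^1·(-1)^1 = +1.
(1155, -546 / ℚ) ramifies at {3, 13}: a division algebra.

[3, 13]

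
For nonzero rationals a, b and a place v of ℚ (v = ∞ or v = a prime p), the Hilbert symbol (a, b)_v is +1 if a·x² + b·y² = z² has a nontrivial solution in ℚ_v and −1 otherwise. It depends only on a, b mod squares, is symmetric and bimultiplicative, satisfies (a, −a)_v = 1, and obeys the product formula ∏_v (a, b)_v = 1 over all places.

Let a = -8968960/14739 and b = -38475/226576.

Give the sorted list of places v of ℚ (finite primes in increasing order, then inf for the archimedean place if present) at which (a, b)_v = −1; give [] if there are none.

[3, 13, 19, inf]

(a, b) ≡ (-36465, -19) mod (ℚ^×)²; places V = {2, 3, 5, 7, 11, 13, 17, 19, ∞}.
(a,b)_∞: sgn(-36465)=−, sgn(-19)=−, so -1.
(a,b)_19: α=0, u≡2; β=1, v≡8 (mod 19); (2|19)=-1, (8|19)=-1; sign (−1)^0·-1^1·-1^0 = -1.
(a,b)_3: α=-1, u≡1; β=4, v≡2 (mod 3); (1|3)=+1, (2|3)=-1; sign (−1)^0·+1^4·-1^-1 = -1.
(a,b)_11: α=1, u≡7; β=0, v≡4 (mod 11); (7|11)=-1, (4|11)=+1; sign (−1)^0·-1^0·+1^1 = +1.
(a,b)_17: α=-3, u≡12; β=-2, v≡15 (mod 17); (12|17)=-1, (15|17)=+1; sign (−1)^0·-1^-2·+1^-3 = +1.
(a,b)_5: α=1, u≡2; β=2, v≡1 (mod 5); (2|5)=-1, (1|5)=+1; sign (−1)^0·-1^2·+1^1 = +1.
(a,b)_7: α=2, u≡6; β=-2, v≡1 (mod 7); (6|7)=-1, (1|7)=+1; sign (−1)^0·-1^-2·+1^2 = +1.
(a,b)_2: α=8, β=-4; u≡7, v≡5 (mod 8); ε(u)ε(v)=1·0, αω(v)=8·1, βω(u)=-4·0; sum ≡ 0  ⇒  +1.
(a,b)_13: α=1, u≡12; β=0, v≡8 (mod 13); (12|13)=+1, (8|13)=-1; sign (−1)^0·+1^0·-1^1 = -1.
(-36465, -19 / ℚ) ramifies at {3, 13, 19, ∞}: a division algebra.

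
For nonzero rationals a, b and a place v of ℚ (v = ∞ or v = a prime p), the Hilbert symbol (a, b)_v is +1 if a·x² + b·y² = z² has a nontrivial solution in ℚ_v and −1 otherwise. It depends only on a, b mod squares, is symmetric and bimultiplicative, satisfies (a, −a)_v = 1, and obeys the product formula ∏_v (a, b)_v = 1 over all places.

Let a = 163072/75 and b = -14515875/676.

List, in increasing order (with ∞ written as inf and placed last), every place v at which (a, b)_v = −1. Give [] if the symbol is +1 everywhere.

Mod squares: a ≡ 39, b ≡ -64515. Check v ∈ {∞, 2, 3, 5, 7, 11, 13, 17, 23}.
v=11: a=11^0·(≡7), b=11^1·(≡9) mod 11; (7|11)=-1, (9|11)=+1; (−1)^{0·1·5}·(-1)^1·(+1)^0 = -1.
v=∞: 39 > 0 and -64515 < 0  ⇒  (a,b)_∞ = +1.
v=3: a=3^-1·(≡1), b=3^3·(≡2) mod 3; (1|3)=+1, (2|3)=-1; (−1)^{-1·3·1}·(+1)^3·(-1)^-1 = +1.
v=5: a=5^-2·(≡4), b=5^3·(≡3) mod 5; (4|5)=+1, (3|5)=-1; (−1)^{-2·3·2}·(+1)^3·(-1)^-2 = +1.
v=2: v_2(a)=8, v_2(b)=-2; units ≡ 7, 5 (mod 8); ε·ε+αω+βω = 1·0+8·1+-2·0 ≡ 0  ⇒  (a,b)_2 = +1.
v=23: a=23^0·(≡8), b=23^1·(≡2) mod 23; (8|23)=+1, (2|23)=+1; (−1)^{0·1·11}·(+1)^1·(+1)^0 = +1.
v=7: a=7^2·(≡2), b=7^0·(≡1) mod 7; (2|7)=+1, (1|7)=+1; (−1)^{2·0·3}·(+1)^0·(+1)^2 = +1.
v=17: a=17^0·(≡6), b=17^1·(≡4) mod 17; (6|17)=-1, (4|17)=+1; (−1)^{0·1·8}·(-1)^1·(+1)^0 = -1.
v=13: a=13^1·(≡9), b=13^-2·(≡4) mod 13; (9|13)=+1, (4|13)=+1; (−1)^{1·-2·6}·(+1)^-2·(+1)^1 = +1.
Ram(39, -64515) = {11, 17}; no ℚ_11-point on the conic.

[11, 17]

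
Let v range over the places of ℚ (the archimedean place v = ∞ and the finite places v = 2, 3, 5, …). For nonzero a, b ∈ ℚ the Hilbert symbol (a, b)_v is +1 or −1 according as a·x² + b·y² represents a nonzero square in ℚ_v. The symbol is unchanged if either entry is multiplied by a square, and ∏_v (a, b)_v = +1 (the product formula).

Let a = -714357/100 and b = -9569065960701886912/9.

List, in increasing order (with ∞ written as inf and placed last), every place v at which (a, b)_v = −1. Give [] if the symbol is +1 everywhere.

(a, b) ≡ (-79373, -44863) mod (ℚ^×)²; places V = {2, 3, 5, 7, 13, 17, 23, 29, ∞}.
(a,b)_23: α=1, u≡19; β=4, v≡20 (mod 23); (19|23)=-1, (20|23)=-1; sign (−1)^0·-1^4·-1^1 = -1.
(a,b)_29: α=1, u≡8; β=3, v≡18 (mod 29); (8|29)=-1, (18|29)=-1; sign (−1)^0·-1^3·-1^1 = +1.
(a,b)_5: α=-2, u≡2; β=0, v≡2 (mod 5); (2|5)=-1, (2|5)=-1; sign (−1)^0·-1^0·-1^-2 = +1.
(a,b)_7: α=1, u≡1; β=3, v≡6 (mod 7); (1|7)=+1, (6|7)=-1; sign (−1)^1·+1^3·-1^1 = +1.
(a,b)_2: α=-2, β=6; u≡3, v≡1 (mod 8); ε(u)ε(v)=1·0, αω(v)=-2·0, βω(u)=6·1; sum ≡ 0  ⇒  +1.
(a,b)_3: α=2, u≡1; β=-2, v≡2 (mod 3); (1|3)=+1, (2|3)=-1; sign (−1)^0·+1^-2·-1^2 = +1.
(a,b)_13: α=0, u≡5; β=1, v≡7 (mod 13); (5|13)=-1, (7|13)=-1; sign (−1)^0·-1^1·-1^0 = -1.
(a,b)_17: α=1, u≡7; β=3, v≡9 (mod 17); (7|17)=-1, (9|17)=+1; sign (−1)^0·-1^3·+1^1 = -1.
(a,b)_∞: sgn(-79373)=−, sgn(-44863)=−, so -1.
Ram(-79373, -44863) = {13, 17, 23, ∞}; no ℚ_13-point on the conic.

[13, 17, 23, inf]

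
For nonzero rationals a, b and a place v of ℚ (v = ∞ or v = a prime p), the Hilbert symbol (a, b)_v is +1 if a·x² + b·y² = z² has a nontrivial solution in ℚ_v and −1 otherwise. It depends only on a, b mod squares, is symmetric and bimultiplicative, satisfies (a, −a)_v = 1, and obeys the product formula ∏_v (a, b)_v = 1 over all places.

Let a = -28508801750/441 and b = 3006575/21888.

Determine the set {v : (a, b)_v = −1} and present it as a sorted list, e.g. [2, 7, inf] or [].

[11, 19]

(a, b) ≡ (-1430, 5434) mod (ℚ^×)²; places V = {2, 3, 5, 7, 11, 13, 19, 29, 47, ∞}.
(a,b)_11: α=1, u≡2; β=1, v≡7 (mod 11); (2|11)=-1, (7|11)=-1; sign (−1)^1·-1^1·-1^1 = -1.
(a,b)_5: α=3, u≡1; β=2, v≡1 (mod 5); (1|5)=+1, (1|5)=+1; sign (−1)^0·+1^2·+1^3 = +1.
(a,b)_19: α=2, u≡10; β=-1, v≡6 (mod 19); (10|19)=-1, (6|19)=+1; sign (−1)^0·-1^-1·+1^2 = -1.
(a,b)_2: α=1, β=-7; u≡5, v≡5 (mod 8); ε(u)ε(v)=0·0, αω(v)=1·1, βω(u)=-7·1; sum ≡ 0  ⇒  +1.
(a,b)_3: α=-2, u≡1; β=-2, v≡1 (mod 3); (1|3)=+1, (1|3)=+1; sign (−1)^0·+1^-2·+1^-2 = +1.
(a,b)_13: α=1, u≡8; β=1, v≡2 (mod 13); (8|13)=-1, (2|13)=-1; sign (−1)^0·-1^1·-1^1 = +1.
(a,b)_∞: sgn(-1430)=−, sgn(5434)=+, so +1.
(a,b)_7: α=-2, u≡6; β=0, v≡2 (mod 7); (6|7)=-1, (2|7)=+1; sign (−1)^0·-1^0·+1^-2 = +1.
(a,b)_47: α=2, u≡25; β=0, v≡38 (mod 47); (25|47)=+1, (38|47)=-1; sign (−1)^0·+1^0·-1^2 = +1.
(a,b)_29: α=0, u≡13; β=2, v≡3 (mod 29); (13|29)=+1, (3|29)=-1; sign (−1)^0·+1^2·-1^0 = +1.
Ram(-1430, 5434) = {11, 19}; no ℚ_11-point on the conic.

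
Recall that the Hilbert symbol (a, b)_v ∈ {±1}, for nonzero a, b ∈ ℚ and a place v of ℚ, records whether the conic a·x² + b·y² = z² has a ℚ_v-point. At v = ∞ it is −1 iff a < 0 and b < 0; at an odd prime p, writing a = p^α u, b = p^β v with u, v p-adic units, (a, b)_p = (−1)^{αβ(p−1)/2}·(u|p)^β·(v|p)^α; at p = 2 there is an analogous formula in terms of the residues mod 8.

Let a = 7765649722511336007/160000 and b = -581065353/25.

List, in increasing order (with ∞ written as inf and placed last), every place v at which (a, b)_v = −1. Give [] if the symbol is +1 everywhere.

[2, 3, 23, 37]

(a, b) ≡ (23, -533577) mod (ℚ^×)²; places V = {2, 3, 5, 11, 19, 23, 37, ∞}.
(a,b)_19: α=2, u≡11; β=1, v≡18 (mod 19); (11|19)=+1, (18|19)=-1; sign (−1)^0·+1^1·-1^2 = +1.
(a,b)_11: α=6, u≡5; β=3, v≡9 (mod 11); (5|11)=+1, (9|11)=+1; sign (−1)^0·+1^3·+1^6 = +1.
(a,b)_∞: sgn(23)=+, sgn(-533577)=−, so +1.
(a,b)_37: α=2, u≡6; β=1, v≡25 (mod 37); (6|37)=-1, (25|37)=+1; sign (−1)^0·-1^1·+1^2 = -1.
(a,b)_3: α=6, u≡2; β=3, v≡2 (mod 3); (2|3)=-1, (2|3)=-1; sign (−1)^0·-1^3·-1^6 = -1.
(a,b)_5: α=-4, u≡2; β=-2, v≡2 (mod 5); (2|5)=-1, (2|5)=-1; sign (−1)^0·-1^-2·-1^-4 = +1.
(a,b)_2: α=-8, β=0; u≡7, v≡7 (mod 8); ε(u)ε(v)=1·1, αω(v)=-8·0, βω(u)=0·0; sum ≡ 1  ⇒  -1.
(a,b)_23: α=3, u≡4; β=1, v≡9 (mod 23); (4|23)=+1, (9|23)=+1; sign (−1)^1·+1^1·+1^3 = -1.
|Ram(23, -533577)| = 4, even; anisotropic at {2, 3, 23, 37}.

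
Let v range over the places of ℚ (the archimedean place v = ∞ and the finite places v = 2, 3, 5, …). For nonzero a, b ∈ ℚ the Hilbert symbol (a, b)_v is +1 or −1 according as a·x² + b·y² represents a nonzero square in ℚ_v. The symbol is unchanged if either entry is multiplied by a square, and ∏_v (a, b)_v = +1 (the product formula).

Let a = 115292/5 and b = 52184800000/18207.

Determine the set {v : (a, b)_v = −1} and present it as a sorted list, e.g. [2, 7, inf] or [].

[7, 43]

Mod squares: a ≡ 144115, b ≡ 2283085. Check v ∈ {∞, 2, 3, 5, 7, 17, 19, 37, 41, 43}.
v=19: a=19^1·(≡9), b=19^0·(≡4) mod 19; (9|19)=+1, (4|19)=+1; (−1)^{1·0·9}·(+1)^0·(+1)^1 = +1.
v=37: a=37^1·(≡9), b=37^1·(≡36) mod 37; (9|37)=+1, (36|37)=+1; (−1)^{1·1·18}·(+1)^1·(+1)^1 = +1.
v=43: a=43^0·(≡19), b=43^1·(≡33) mod 43; (19|43)=-1, (33|43)=-1; (−1)^{0·1·21}·(-1)^1·(-1)^0 = -1.
v=17: a=17^0·(≡3), b=17^-2·(≡8) mod 17; (3|17)=-1, (8|17)=+1; (−1)^{0·-2·8}·(-1)^-2·(+1)^0 = +1.
v=3: a=3^0·(≡1), b=3^-2·(≡1) mod 3; (1|3)=+1, (1|3)=+1; (−1)^{0·-2·1}·(+1)^-2·(+1)^0 = +1.
v=7: a=7^0·(≡6), b=7^-1·(≡1) mod 7; (6|7)=-1, (1|7)=+1; (−1)^{0·-1·3}·(-1)^-1·(+1)^0 = -1.
v=2: v_2(a)=2, v_2(b)=8; units ≡ 3, 5 (mod 8); ε·ε+αω+βω = 1·0+2·1+8·1 ≡ 0  ⇒  (a,b)_2 = +1.
v=5: a=5^-1·(≡2), b=5^5·(≡3) mod 5; (2|5)=-1, (3|5)=-1; (−1)^{-1·5·2}·(-1)^5·(-1)^-1 = +1.
v=41: a=41^1·(≡13), b=41^1·(≡6) mod 41; (13|41)=-1, (6|41)=-1; (−1)^{1·1·20}·(-1)^1·(-1)^1 = +1.
v=∞: 144115 > 0 and 2283085 > 0  ⇒  (a,b)_∞ = +1.
Ram(144115, 2283085) = {7, 43}; no ℚ_7-point on the conic.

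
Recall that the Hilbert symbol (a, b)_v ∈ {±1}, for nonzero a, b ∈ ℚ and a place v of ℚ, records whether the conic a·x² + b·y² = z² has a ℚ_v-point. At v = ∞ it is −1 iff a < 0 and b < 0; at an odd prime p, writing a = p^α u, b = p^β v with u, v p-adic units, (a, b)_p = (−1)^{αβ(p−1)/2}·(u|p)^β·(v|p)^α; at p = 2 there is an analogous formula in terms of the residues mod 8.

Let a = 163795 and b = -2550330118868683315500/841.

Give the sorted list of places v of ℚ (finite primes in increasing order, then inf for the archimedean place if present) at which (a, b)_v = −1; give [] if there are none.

(a, b) ≡ (163795, -24395) mod (ℚ^×)²; places V = {2, 3, 5, 7, 17, 29, 41, 47, ∞}.
(a,b)_3: α=0, u≡1; β=2, v≡1 (mod 3); (1|3)=+1, (1|3)=+1; sign (−1)^0·+1^2·+1^0 = +1.
(a,b)_7: α=0, u≡2; β=3, v≡2 (mod 7); (2|7)=+1, (2|7)=+1; sign (−1)^0·+1^3·+1^0 = +1.
(a,b)_5: α=1, u≡4; β=3, v≡1 (mod 5); (4|5)=+1, (1|5)=+1; sign (−1)^0·+1^3·+1^1 = +1.
(a,b)_47: α=1, u≡7; β=4, v≡20 (mod 47); (7|47)=+1, (20|47)=-1; sign (−1)^0·+1^4·-1^1 = -1.
(a,b)_17: α=1, u≡13; β=3, v≡12 (mod 17); (13|17)=+1, (12|17)=-1; sign (−1)^0·+1^3·-1^1 = -1.
(a,b)_∞: sgn(163795)=+, sgn(-24395)=−, so +1.
(a,b)_29: α=0, u≡3; β=-2, v≡16 (mod 29); (3|29)=-1, (16|29)=+1; sign (−1)^0·-1^-2·+1^0 = +1.
(a,b)_41: α=1, u≡18; β=3, v≡21 (mod 41); (18|41)=+1, (21|41)=+1; sign (−1)^0·+1^3·+1^1 = +1.
(a,b)_2: α=0, β=2; u≡3, v≡5 (mod 8); ε(u)ε(v)=1·0, αω(v)=0·1, βω(u)=2·1; sum ≡ 0  ⇒  +1.
(163795, -24395 / ℚ) ramifies at {17, 47}: a division algebra.

[17, 47]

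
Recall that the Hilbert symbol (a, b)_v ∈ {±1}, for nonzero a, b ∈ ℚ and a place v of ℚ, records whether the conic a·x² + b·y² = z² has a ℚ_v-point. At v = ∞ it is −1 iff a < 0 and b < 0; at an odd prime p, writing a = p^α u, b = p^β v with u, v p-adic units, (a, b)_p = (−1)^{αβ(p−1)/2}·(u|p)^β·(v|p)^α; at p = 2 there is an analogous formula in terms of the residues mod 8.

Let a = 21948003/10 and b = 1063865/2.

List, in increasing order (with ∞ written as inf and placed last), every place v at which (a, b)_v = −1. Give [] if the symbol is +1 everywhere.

Mod squares: a ≡ 301070, b ≡ 2530. Check v ∈ {∞, 2, 3, 5, 7, 11, 17, 23, 29}.
v=3: a=3^6·(≡2), b=3^0·(≡1) mod 3; (2|3)=-1, (1|3)=+1; (−1)^{6·0·1}·(-1)^0·(+1)^6 = +1.
v=7: a=7^1·(≡1), b=7^0·(≡6) mod 7; (1|7)=+1, (6|7)=-1; (−1)^{1·0·3}·(+1)^0·(-1)^1 = -1.
v=29: a=29^0·(≡2), b=29^2·(≡9) mod 29; (2|29)=-1, (9|29)=+1; (−1)^{0·2·14}·(-1)^2·(+1)^0 = +1.
v=11: a=11^1·(≡6), b=11^1·(≡7) mod 11; (6|11)=-1, (7|11)=-1; (−1)^{1·1·5}·(-1)^1·(-1)^1 = -1.
v=17: a=17^1·(≡13), b=17^0·(≡11) mod 17; (13|17)=+1, (11|17)=-1; (−1)^{1·0·8}·(+1)^0·(-1)^1 = -1.
v=∞: 301070 > 0 and 2530 > 0  ⇒  (a,b)_∞ = +1.
v=5: a=5^-1·(≡4), b=5^1·(≡4) mod 5; (4|5)=+1, (4|5)=+1; (−1)^{-1·1·2}·(+1)^1·(+1)^-1 = +1.
v=2: v_2(a)=-1, v_2(b)=-1; units ≡ 7, 1 (mod 8); ε·ε+αω+βω = 1·0+-1·0+-1·0 ≡ 0  ⇒  (a,b)_2 = +1.
v=23: a=23^1·(≡6), b=23^1·(≡1) mod 23; (6|23)=+1, (1|23)=+1; (−1)^{1·1·11}·(+1)^1·(+1)^1 = -1.
Ram(301070, 2530) = {7, 11, 17, 23}; no ℚ_7-point on the conic.

[7, 11, 17, 23]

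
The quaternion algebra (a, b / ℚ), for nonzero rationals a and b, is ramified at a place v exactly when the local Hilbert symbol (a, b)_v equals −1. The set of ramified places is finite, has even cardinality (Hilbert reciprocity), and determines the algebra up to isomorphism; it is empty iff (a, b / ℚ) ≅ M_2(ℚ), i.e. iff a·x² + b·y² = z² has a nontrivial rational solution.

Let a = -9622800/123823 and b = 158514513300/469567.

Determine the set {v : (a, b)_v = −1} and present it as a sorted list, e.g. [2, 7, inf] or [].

[3, 11]

Mod squares: a ≡ -231, b ≡ 6699. Check v ∈ {∞, 2, 3, 5, 7, 11, 13, 19, 29, 37}.
v=37: a=37^0·(≡27), b=37^-2·(≡19) mod 37; (27|37)=+1, (19|37)=-1; (−1)^{0·-2·18}·(+1)^-2·(-1)^0 = +1.
v=13: a=13^0·(≡9), b=13^2·(≡12) mod 13; (9|13)=+1, (12|13)=+1; (−1)^{0·2·6}·(+1)^2·(+1)^0 = +1.
v=11: a=11^1·(≡9), b=11^3·(≡5) mod 11; (9|11)=+1, (5|11)=+1; (−1)^{1·3·5}·(+1)^3·(+1)^1 = -1.
v=7: a=7^-3·(≡4), b=7^-3·(≡6) mod 7; (4|7)=+1, (6|7)=-1; (−1)^{-3·-3·3}·(+1)^-3·(-1)^-3 = +1.
v=∞: -231 < 0 and 6699 > 0  ⇒  (a,b)_∞ = +1.
v=19: a=19^-2·(≡16), b=19^0·(≡1) mod 19; (16|19)=+1, (1|19)=+1; (−1)^{-2·0·9}·(+1)^0·(+1)^-2 = +1.
v=3: a=3^7·(≡1), b=3^5·(≡1) mod 3; (1|3)=+1, (1|3)=+1; (−1)^{7·5·1}·(+1)^5·(+1)^7 = -1.
v=29: a=29^0·(≡7), b=29^1·(≡1) mod 29; (7|29)=+1, (1|29)=+1; (−1)^{0·1·14}·(+1)^1·(+1)^0 = +1.
v=2: v_2(a)=4, v_2(b)=2; units ≡ 1, 3 (mod 8); ε·ε+αω+βω = 0·1+4·1+2·0 ≡ 0  ⇒  (a,b)_2 = +1.
v=5: a=5^2·(≡1), b=5^2·(≡1) mod 5; (1|5)=+1, (1|5)=+1; (−1)^{2·2·2}·(+1)^2·(+1)^2 = +1.
(-231, 6699 / ℚ) ramifies at {3, 11}: a division algebra.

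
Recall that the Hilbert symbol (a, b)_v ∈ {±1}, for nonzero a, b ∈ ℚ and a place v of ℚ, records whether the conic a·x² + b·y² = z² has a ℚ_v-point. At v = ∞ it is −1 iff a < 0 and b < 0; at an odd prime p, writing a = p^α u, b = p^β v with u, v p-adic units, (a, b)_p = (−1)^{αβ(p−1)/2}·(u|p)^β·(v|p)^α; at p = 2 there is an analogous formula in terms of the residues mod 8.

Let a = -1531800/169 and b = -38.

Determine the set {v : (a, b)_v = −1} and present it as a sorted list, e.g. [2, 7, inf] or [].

[19, inf]

Mod squares: a ≡ -1702, b ≡ -38. Check v ∈ {∞, 2, 3, 5, 13, 19, 23, 37}.
v=13: a=13^-2·(≡3), b=13^0·(≡1) mod 13; (3|13)=+1, (1|13)=+1; (−1)^{-2·0·6}·(+1)^0·(+1)^-2 = +1.
v=3: a=3^2·(≡2), b=3^0·(≡1) mod 3; (2|3)=-1, (1|3)=+1; (−1)^{2·0·1}·(-1)^0·(+1)^2 = +1.
v=5: a=5^2·(≡2), b=5^0·(≡2) mod 5; (2|5)=-1, (2|5)=-1; (−1)^{2·0·2}·(-1)^0·(-1)^2 = +1.
v=23: a=23^1·(≡1), b=23^0·(≡8) mod 23; (1|23)=+1, (8|23)=+1; (−1)^{1·0·11}·(+1)^0·(+1)^1 = +1.
v=∞: -1702 < 0 and -38 < 0  ⇒  (a,b)_∞ = -1.
v=2: v_2(a)=3, v_2(b)=1; units ≡ 5, 5 (mod 8); ε·ε+αω+βω = 0·0+3·1+1·1 ≡ 0  ⇒  (a,b)_2 = +1.
v=37: a=37^1·(≡16), b=37^0·(≡36) mod 37; (16|37)=+1, (36|37)=+1; (−1)^{1·0·18}·(+1)^0·(+1)^1 = +1.
v=19: a=19^0·(≡10), b=19^1·(≡17) mod 19; (10|19)=-1, (17|19)=+1; (−1)^{0·1·9}·(-1)^1·(+1)^0 = -1.
|Ram(-1702, -38)| = 2, even; anisotropic at {19, ∞}.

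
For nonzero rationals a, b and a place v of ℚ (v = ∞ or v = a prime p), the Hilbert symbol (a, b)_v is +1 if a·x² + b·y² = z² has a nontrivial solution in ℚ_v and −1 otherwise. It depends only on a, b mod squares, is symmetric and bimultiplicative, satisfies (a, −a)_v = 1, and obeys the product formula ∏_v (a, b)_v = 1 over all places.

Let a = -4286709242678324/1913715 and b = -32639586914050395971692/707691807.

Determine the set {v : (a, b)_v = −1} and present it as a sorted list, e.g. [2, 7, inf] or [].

[7, 11, 17, 29, 41, inf]

Mod squares: a ≡ -504415415, b ≡ -2250941. Check v ∈ {∞, 2, 3, 5, 7, 11, 13, 17, 23, 29, 31, 41, 43}.
v=7: a=7^5·(≡5), b=7^9·(≡3) mod 7; (5|7)=-1, (3|7)=-1; (−1)^{5·9·3}·(-1)^9·(-1)^5 = -1.
v=∞: -504415415 < 0 and -2250941 < 0  ⇒  (a,b)_∞ = -1.
v=23: a=23^-1·(≡9), b=23^-1·(≡19) mod 23; (9|23)=+1, (19|23)=-1; (−1)^{-1·-1·11}·(+1)^-1·(-1)^-1 = +1.
v=41: a=41^1·(≡3), b=41^1·(≡40) mod 41; (3|41)=-1, (40|41)=+1; (−1)^{1·1·20}·(-1)^1·(+1)^1 = -1.
v=17: a=17^1·(≡8), b=17^0·(≡10) mod 17; (8|17)=+1, (10|17)=-1; (−1)^{1·0·8}·(+1)^0·(-1)^1 = -1.
v=29: a=29^3·(≡17), b=29^4·(≡17) mod 29; (17|29)=-1, (17|29)=-1; (−1)^{3·4·14}·(-1)^4·(-1)^3 = -1.
v=31: a=31^1·(≡1), b=31^1·(≡15) mod 31; (1|31)=+1, (15|31)=-1; (−1)^{1·1·15}·(+1)^1·(-1)^1 = +1.
v=3: a=3^-2·(≡1), b=3^-2·(≡1) mod 3; (1|3)=+1, (1|3)=+1; (−1)^{-2·-2·1}·(+1)^-2·(+1)^-2 = +1.
v=11: a=11^2·(≡2), b=11^3·(≡8) mod 11; (2|11)=-1, (8|11)=-1; (−1)^{2·3·5}·(-1)^3·(-1)^2 = -1.
v=5: a=5^-1·(≡2), b=5^0·(≡4) mod 5; (2|5)=-1, (4|5)=+1; (−1)^{-1·0·2}·(-1)^0·(+1)^-1 = +1.
v=2: v_2(a)=2, v_2(b)=2; units ≡ 1, 3 (mod 8); ε·ε+αω+βω = 0·1+2·1+2·0 ≡ 0  ⇒  (a,b)_2 = +1.
v=13: a=13^0·(≡10), b=13^2·(≡9) mod 13; (10|13)=+1, (9|13)=+1; (−1)^{0·2·6}·(+1)^2·(+1)^0 = +1.
v=43: a=43^-2·(≡41), b=43^-4·(≡23) mod 43; (41|43)=+1, (23|43)=+1; (−1)^{-2·-4·21}·(+1)^-4·(+1)^-2 = +1.
Ram(-504415415, -2250941) = {7, 11, 17, 29, 41, ∞}; no ℚ_7-point on the conic.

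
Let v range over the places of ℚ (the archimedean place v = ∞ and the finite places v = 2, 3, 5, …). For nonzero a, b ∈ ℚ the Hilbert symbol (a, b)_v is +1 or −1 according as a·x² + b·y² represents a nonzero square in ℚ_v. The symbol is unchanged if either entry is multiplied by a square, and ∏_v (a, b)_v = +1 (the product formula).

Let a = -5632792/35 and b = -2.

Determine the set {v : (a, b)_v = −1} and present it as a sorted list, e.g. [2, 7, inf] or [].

(a, b) ≡ (-770, -2) mod (ℚ^×)²; places V = {2, 5, 7, 11, 23, ∞}.
(a,b)_11: α=3, u≡7; β=0, v≡9 (mod 11); (7|11)=-1, (9|11)=+1; sign (−1)^0·-1^0·+1^3 = +1.
(a,b)_∞: sgn(-770)=−, sgn(-2)=−, so -1.
(a,b)_7: α=-1, u≡2; β=0, v≡5 (mod 7); (2|7)=+1, (5|7)=-1; sign (−1)^0·+1^0·-1^-1 = -1.
(a,b)_23: α=2, u≡2; β=0, v≡21 (mod 23); (2|23)=+1, (21|23)=-1; sign (−1)^0·+1^0·-1^2 = +1.
(a,b)_5: α=-1, u≡4; β=0, v≡3 (mod 5); (4|5)=+1, (3|5)=-1; sign (−1)^0·+1^0·-1^-1 = -1.
(a,b)_2: α=3, β=1; u≡7, v≡7 (mod 8); ε(u)ε(v)=1·1, αω(v)=3·0, βω(u)=1·0; sum ≡ 1  ⇒  -1.
|Ram(-770, -2)| = 4, even; anisotropic at {2, 5, 7, ∞}.

[2, 5, 7, inf]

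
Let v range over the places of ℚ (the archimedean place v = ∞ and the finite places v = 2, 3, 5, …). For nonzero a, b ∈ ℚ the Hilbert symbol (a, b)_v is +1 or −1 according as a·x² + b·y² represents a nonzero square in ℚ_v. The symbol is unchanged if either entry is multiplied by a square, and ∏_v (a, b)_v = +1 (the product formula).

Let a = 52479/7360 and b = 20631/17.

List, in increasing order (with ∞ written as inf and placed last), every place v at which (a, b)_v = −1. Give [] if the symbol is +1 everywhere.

Mod squares: a ≡ 13685, b ≡ 663. Check v ∈ {∞, 2, 3, 5, 7, 13, 17, 23}.
v=2: v_2(a)=-6, v_2(b)=0; units ≡ 5, 7 (mod 8); ε·ε+αω+βω = 0·1+-6·0+0·1 ≡ 0  ⇒  (a,b)_2 = +1.
v=3: a=3^2·(≡2), b=3^1·(≡2) mod 3; (2|3)=-1, (2|3)=-1; (−1)^{2·1·1}·(-1)^1·(-1)^2 = -1.
v=23: a=23^-1·(≡15), b=23^2·(≡5) mod 23; (15|23)=-1, (5|23)=-1; (−1)^{-1·2·11}·(-1)^2·(-1)^-1 = -1.
v=7: a=7^3·(≡2), b=7^0·(≡3) mod 7; (2|7)=+1, (3|7)=-1; (−1)^{3·0·3}·(+1)^0·(-1)^3 = -1.
v=17: a=17^1·(≡7), b=17^-1·(≡10) mod 17; (7|17)=-1, (10|17)=-1; (−1)^{1·-1·8}·(-1)^-1·(-1)^1 = +1.
v=5: a=5^-1·(≡2), b=5^0·(≡3) mod 5; (2|5)=-1, (3|5)=-1; (−1)^{-1·0·2}·(-1)^0·(-1)^-1 = -1.
v=∞: 13685 > 0 and 663 > 0  ⇒  (a,b)_∞ = +1.
v=13: a=13^0·(≡12), b=13^1·(≡10) mod 13; (12|13)=+1, (10|13)=+1; (−1)^{0·1·6}·(+1)^1·(+1)^0 = +1.
|Ram(13685, 663)| = 4, even; anisotropic at {3, 5, 7, 23}.

[3, 5, 7, 23]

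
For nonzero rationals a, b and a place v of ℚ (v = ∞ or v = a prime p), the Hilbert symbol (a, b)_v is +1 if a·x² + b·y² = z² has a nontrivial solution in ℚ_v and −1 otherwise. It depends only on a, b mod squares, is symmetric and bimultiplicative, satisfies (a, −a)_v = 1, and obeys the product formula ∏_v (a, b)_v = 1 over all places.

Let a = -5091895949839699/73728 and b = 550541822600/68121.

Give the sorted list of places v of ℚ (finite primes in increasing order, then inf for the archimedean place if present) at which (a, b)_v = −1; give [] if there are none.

Mod squares: a ≡ -196742, b ≡ 311234. Check v ∈ {∞, 2, 3, 5, 7, 11, 13, 19, 23, 29, 37, 43, 47}.
v=23: a=23^1·(≡6), b=23^0·(≡11) mod 23; (6|23)=+1, (11|23)=-1; (−1)^{1·0·11}·(+1)^0·(-1)^1 = -1.
v=19: a=19^0·(≡8), b=19^2·(≡8) mod 19; (8|19)=-1, (8|19)=-1; (−1)^{0·2·9}·(-1)^2·(-1)^0 = +1.
v=13: a=13^3·(≡6), b=13^0·(≡3) mod 13; (6|13)=-1, (3|13)=+1; (−1)^{3·0·6}·(-1)^0·(+1)^3 = +1.
v=47: a=47^1·(≡29), b=47^1·(≡3) mod 47; (29|47)=-1, (3|47)=+1; (−1)^{1·1·23}·(-1)^1·(+1)^1 = +1.
v=3: a=3^-2·(≡1), b=3^-4·(≡2) mod 3; (1|3)=+1, (2|3)=-1; (−1)^{-2·-4·1}·(+1)^-4·(-1)^-2 = +1.
v=43: a=43^2·(≡2), b=43^1·(≡14) mod 43; (2|43)=-1, (14|43)=+1; (−1)^{2·1·21}·(-1)^1·(+1)^2 = -1.
v=∞: -196742 < 0 and 311234 > 0  ⇒  (a,b)_∞ = +1.
v=5: a=5^0·(≡2), b=5^2·(≡4) mod 5; (2|5)=-1, (4|5)=+1; (−1)^{0·2·2}·(-1)^2·(+1)^0 = +1.
v=2: v_2(a)=-13, v_2(b)=3; units ≡ 5, 1 (mod 8); ε·ε+αω+βω = 0·0+-13·0+3·1 ≡ 1  ⇒  (a,b)_2 = -1.
v=7: a=7^1·(≡6), b=7^3·(≡3) mod 7; (6|7)=-1, (3|7)=-1; (−1)^{1·3·3}·(-1)^3·(-1)^1 = -1.
v=29: a=29^0·(≡4), b=29^-2·(≡13) mod 29; (4|29)=+1, (13|29)=+1; (−1)^{0·-2·14}·(+1)^-2·(+1)^0 = +1.
v=37: a=37^2·(≡6), b=37^0·(≡27) mod 37; (6|37)=-1, (27|37)=+1; (−1)^{2·0·18}·(-1)^0·(+1)^2 = +1.
v=11: a=11^2·(≡3), b=11^1·(≡10) mod 11; (3|11)=+1, (10|11)=-1; (−1)^{2·1·5}·(+1)^1·(-1)^2 = +1.
Ram(-196742, 311234) = {2, 7, 23, 43}; no ℚ_2-point on the conic.

[2, 7, 23, 43]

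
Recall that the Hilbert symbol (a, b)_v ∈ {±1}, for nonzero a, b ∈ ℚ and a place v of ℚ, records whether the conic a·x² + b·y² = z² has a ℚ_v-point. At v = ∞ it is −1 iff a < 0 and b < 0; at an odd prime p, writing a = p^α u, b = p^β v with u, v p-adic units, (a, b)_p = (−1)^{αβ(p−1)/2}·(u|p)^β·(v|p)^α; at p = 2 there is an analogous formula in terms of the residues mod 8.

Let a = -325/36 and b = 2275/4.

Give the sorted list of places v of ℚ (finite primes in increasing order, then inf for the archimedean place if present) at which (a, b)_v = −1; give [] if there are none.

Mod squares: a ≡ -13, b ≡ 91. Check v ∈ {∞, 2, 3, 5, 7, 13}.
v=13: a=13^1·(≡4), b=13^1·(≡8) mod 13; (4|13)=+1, (8|13)=-1; (−1)^{1·1·6}·(+1)^1·(-1)^1 = -1.
v=∞: -13 < 0 and 91 > 0  ⇒  (a,b)_∞ = +1.
v=5: a=5^2·(≡2), b=5^2·(≡4) mod 5; (2|5)=-1, (4|5)=+1; (−1)^{2·2·2}·(-1)^2·(+1)^2 = +1.
v=2: v_2(a)=-2, v_2(b)=-2; units ≡ 3, 3 (mod 8); ε·ε+αω+βω = 1·1+-2·1+-2·1 ≡ 1  ⇒  (a,b)_2 = -1.
v=7: a=7^0·(≡4), b=7^1·(≡6) mod 7; (4|7)=+1, (6|7)=-1; (−1)^{0·1·3}·(+1)^1·(-1)^0 = +1.
v=3: a=3^-2·(≡2), b=3^0·(≡1) mod 3; (2|3)=-1, (1|3)=+1; (−1)^{-2·0·1}·(-1)^0·(+1)^-2 = +1.
Ram(-13, 91) = {2, 13}; no ℚ_2-point on the conic.

[2, 13]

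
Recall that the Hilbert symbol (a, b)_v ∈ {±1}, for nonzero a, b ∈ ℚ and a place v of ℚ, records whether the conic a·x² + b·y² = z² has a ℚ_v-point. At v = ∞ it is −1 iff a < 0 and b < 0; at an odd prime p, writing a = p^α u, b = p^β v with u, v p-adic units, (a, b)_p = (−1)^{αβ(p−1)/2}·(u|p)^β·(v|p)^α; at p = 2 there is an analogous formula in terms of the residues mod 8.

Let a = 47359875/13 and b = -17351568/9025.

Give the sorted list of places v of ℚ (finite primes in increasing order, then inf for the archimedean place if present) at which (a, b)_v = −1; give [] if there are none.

Mod squares: a ≡ 85215, b ≡ -713. Check v ∈ {∞, 2, 3, 5, 13, 17, 19, 23, 31}.
v=5: a=5^3·(≡3), b=5^-2·(≡2) mod 5; (3|5)=-1, (2|5)=-1; (−1)^{3·-2·2}·(-1)^-2·(-1)^3 = -1.
v=∞: 85215 > 0 and -713 < 0  ⇒  (a,b)_∞ = +1.
v=2: v_2(a)=0, v_2(b)=4; units ≡ 7, 7 (mod 8); ε·ε+αω+βω = 1·1+0·0+4·0 ≡ 1  ⇒  (a,b)_2 = -1.
v=31: a=31^0·(≡26), b=31^1·(≡2) mod 31; (26|31)=-1, (2|31)=+1; (−1)^{0·1·15}·(-1)^1·(+1)^0 = -1.
v=17: a=17^2·(≡14), b=17^0·(≡4) mod 17; (14|17)=-1, (4|17)=+1; (−1)^{2·0·8}·(-1)^0·(+1)^2 = +1.
v=23: a=23^1·(≡18), b=23^1·(≡11) mod 23; (18|23)=+1, (11|23)=-1; (−1)^{1·1·11}·(+1)^1·(-1)^1 = +1.
v=19: a=19^1·(≡7), b=19^-2·(≡5) mod 19; (7|19)=+1, (5|19)=+1; (−1)^{1·-2·9}·(+1)^-2·(+1)^1 = +1.
v=13: a=13^-1·(≡4), b=13^2·(≡5) mod 13; (4|13)=+1, (5|13)=-1; (−1)^{-1·2·6}·(+1)^2·(-1)^-1 = -1.
v=3: a=3^1·(≡1), b=3^2·(≡1) mod 3; (1|3)=+1, (1|3)=+1; (−1)^{1·2·1}·(+1)^2·(+1)^1 = +1.
|Ram(85215, -713)| = 4, even; anisotropic at {2, 5, 13, 31}.

[2, 5, 13, 31]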